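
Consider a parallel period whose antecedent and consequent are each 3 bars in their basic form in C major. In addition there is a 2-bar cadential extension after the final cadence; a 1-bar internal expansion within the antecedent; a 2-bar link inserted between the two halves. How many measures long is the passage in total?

11 measures

Basic parallel period: 3 + 3 = 6 bars.
6 (basic form) + 2 (cadential extension) + 1 (internal expansion) + 2 (link) = 11.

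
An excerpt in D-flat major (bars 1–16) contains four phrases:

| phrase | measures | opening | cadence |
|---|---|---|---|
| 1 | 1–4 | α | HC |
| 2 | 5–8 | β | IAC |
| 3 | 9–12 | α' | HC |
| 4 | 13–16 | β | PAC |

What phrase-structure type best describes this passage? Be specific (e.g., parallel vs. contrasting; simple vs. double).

parallel double period

Four phrases in two halves: the first half (mm. 1–8) ends with an imperfect authentic cadence, the second (mm. 9–16) with a perfect authentic cadence — a large antecedent–consequent pair, i.e. a double period.
Phrase 3 begins with the same material as phrase 1, making it parallel.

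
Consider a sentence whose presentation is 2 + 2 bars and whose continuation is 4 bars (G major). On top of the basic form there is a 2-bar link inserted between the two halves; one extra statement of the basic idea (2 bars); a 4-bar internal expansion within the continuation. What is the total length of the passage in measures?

Basic sentence: 2 + 2 + 4 = 8 bars.
8 (basic form) + 2 (link) + 2 (extra statement) + 4 (internal expansion) = 16.

16 measures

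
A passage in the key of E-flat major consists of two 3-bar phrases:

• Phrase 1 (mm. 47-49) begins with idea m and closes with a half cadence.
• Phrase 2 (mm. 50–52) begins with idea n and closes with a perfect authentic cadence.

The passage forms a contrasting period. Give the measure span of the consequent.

measures 50–52

The phrase ending with the weaker cadence (half cadence) is the antecedent; the one ending more conclusively (perfect authentic cadence) is the consequent. The consequent is measures 50–52.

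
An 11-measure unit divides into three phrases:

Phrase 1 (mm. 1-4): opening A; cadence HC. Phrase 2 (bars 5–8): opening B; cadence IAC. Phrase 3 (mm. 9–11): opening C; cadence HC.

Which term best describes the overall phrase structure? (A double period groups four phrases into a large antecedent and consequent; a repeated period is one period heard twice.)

phrase group

The final phrase closes with a half cadence, which is not stronger than the preceding imperfect authentic cadence; the 3 phrases lack an overall antecedent–consequent design and so form a phrase group.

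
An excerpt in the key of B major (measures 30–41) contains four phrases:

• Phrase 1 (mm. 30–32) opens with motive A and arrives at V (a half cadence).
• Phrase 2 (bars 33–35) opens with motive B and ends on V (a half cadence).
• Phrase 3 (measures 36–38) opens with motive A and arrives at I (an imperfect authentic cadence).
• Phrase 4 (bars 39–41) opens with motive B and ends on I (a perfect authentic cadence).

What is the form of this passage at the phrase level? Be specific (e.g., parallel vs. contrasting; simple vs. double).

parallel double period

Four phrases in two halves: the first half (bars 30–35) ends with a half cadence, the second (mm. 36–41) with a perfect authentic cadence — a large antecedent–consequent pair, i.e. a double period.
Phrase 3 begins with the same material as phrase 1, making it parallel.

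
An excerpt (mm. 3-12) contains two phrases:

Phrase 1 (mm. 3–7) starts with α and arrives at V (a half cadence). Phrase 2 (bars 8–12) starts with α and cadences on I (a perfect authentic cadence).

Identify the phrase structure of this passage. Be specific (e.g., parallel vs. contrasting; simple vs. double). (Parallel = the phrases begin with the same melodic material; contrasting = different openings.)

parallel period

Phrase 1 ends with a half cadence (weaker) and phrase 2 with a perfect authentic cadence (stronger): antecedent + consequent = a period.
The two phrases open with the same material (α / α), so the period is parallel.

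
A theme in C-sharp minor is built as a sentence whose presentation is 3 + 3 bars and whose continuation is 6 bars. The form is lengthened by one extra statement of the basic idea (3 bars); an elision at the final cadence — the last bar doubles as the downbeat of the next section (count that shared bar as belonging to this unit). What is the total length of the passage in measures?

Basic sentence: 3 + 3 + 6 = 12 bars.
12 (basic form) + 3 (extra statement) = 15.
The elision shares a bar with the next section but does not change this unit's count.

15 measures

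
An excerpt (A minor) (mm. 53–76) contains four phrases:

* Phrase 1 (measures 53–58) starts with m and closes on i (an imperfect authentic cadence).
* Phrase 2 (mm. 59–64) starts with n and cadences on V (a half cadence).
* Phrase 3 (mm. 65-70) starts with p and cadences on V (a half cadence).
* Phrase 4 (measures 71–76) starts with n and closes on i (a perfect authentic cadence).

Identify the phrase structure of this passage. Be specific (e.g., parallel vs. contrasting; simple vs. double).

contrasting double period

Four phrases in two halves: the first half (measures 53–64) ends with a half cadence, the second (mm. 65–76) with a perfect authentic cadence — a large antecedent–consequent pair, i.e. a double period.
Phrase 3 begins with different material from phrase 1, making it contrasting.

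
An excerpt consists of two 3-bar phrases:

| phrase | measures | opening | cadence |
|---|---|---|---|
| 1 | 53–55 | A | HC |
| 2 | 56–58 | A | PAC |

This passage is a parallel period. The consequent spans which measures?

measures 56–58

The antecedent is the phrase ending with the weaker cadence (half cadence, phrase 1) and the consequent the one ending more conclusively (perfect authentic cadence, phrase 2); the consequent is measures 56–58.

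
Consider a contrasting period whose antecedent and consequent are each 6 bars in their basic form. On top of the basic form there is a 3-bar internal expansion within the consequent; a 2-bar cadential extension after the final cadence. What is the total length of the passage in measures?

Basic contrasting period: 6 + 6 = 12 bars.
12 (basic form) + 3 (internal expansion) + 2 (cadential extension) = 17.

17 measures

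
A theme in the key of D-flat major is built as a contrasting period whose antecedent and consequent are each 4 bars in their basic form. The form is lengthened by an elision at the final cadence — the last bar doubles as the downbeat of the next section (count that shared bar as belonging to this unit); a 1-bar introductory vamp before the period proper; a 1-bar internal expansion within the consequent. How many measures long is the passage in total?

Basic contrasting period: 4 + 4 = 8 bars.
8 (basic form) + 1 (introduction) + 1 (internal expansion) = 10.
The elision shares a bar with the next section but does not change this unit's count.

10 measures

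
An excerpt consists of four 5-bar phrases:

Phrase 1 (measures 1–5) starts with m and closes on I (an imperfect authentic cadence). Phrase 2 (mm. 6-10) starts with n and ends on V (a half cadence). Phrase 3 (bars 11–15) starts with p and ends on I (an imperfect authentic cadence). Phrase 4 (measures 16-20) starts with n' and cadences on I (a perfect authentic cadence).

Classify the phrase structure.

contrasting double period

Four phrases in two halves: the first half (measures 1–10) ends with a half cadence, the second (measures 11–20) with a perfect authentic cadence — a large antecedent–consequent pair, i.e. a double period.
Phrase 3 begins with different material from phrase 1, making it contrasting.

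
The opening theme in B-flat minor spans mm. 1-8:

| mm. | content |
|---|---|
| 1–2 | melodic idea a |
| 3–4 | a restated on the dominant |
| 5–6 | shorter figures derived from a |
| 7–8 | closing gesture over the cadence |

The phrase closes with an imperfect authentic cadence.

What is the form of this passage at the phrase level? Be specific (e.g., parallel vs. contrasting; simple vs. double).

sentence

Basic idea (mm. 1-2) + its repetition (mm. 3-4) form the presentation; fragmentation and cadence (measures 5–8) form the continuation — the 8-bar whole is a sentence.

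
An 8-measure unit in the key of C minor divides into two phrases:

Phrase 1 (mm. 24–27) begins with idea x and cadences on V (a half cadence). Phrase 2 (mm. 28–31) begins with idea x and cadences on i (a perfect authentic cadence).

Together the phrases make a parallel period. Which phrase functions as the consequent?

The phrase ending with the weaker cadence (half cadence) is the antecedent; the one ending more conclusively (perfect authentic cadence) is the consequent. The consequent is phrase 2.

phrase 2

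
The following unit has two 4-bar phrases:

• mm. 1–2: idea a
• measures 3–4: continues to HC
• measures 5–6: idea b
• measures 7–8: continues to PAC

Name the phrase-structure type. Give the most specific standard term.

contrasting period

Phrase 1 ends with a half cadence (weaker) and phrase 2 with a perfect authentic cadence (stronger): antecedent + consequent = a period.
The two phrases open with different material (a / b), so the period is contrasting.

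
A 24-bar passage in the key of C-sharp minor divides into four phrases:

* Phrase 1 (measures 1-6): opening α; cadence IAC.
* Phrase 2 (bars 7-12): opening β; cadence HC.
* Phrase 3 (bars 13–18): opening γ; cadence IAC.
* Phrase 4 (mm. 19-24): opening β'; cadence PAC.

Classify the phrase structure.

contrasting double period

Four phrases in two halves: the first half (mm. 1–12) ends with a half cadence, the second (mm. 13-24) with a perfect authentic cadence — a large antecedent–consequent pair, i.e. a double period.
Phrase 3 begins with different material from phrase 1, making it contrasting.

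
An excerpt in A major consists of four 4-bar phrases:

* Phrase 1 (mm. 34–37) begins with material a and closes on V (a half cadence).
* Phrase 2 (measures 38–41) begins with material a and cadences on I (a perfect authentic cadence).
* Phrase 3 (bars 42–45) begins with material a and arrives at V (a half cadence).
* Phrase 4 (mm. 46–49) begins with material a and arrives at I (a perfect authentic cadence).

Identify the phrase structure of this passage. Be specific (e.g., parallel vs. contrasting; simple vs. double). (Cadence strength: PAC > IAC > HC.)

repeated period

The cadence pattern HC–PAC–HC–PAC is weak–strong twice, and phrases 3–4 restate phrases 1–2: a period heard twice, not a double period (which would end weakly at phrase 2).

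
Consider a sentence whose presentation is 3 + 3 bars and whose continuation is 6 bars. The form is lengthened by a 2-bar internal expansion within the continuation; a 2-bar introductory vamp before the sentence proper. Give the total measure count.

16 measures

Basic sentence: 3 + 3 + 6 = 12 bars.
12 (basic form) + 2 (internal expansion) + 2 (introduction) = 16.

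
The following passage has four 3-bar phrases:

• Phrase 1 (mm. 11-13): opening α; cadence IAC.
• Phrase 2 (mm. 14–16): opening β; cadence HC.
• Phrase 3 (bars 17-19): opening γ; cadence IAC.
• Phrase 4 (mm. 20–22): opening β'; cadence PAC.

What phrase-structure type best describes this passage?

Four phrases in two halves: the first half (bars 11–16) ends with a half cadence, the second (measures 17–22) with a perfect authentic cadence — a large antecedent–consequent pair, i.e. a double period.
Phrase 3 begins with different material from phrase 1, making it contrasting.

contrasting double period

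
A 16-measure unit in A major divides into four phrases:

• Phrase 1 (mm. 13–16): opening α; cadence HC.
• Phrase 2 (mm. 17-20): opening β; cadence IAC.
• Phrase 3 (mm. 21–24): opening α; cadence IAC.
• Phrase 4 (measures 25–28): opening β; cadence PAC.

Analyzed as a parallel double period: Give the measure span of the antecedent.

measures 13–20

In a double period the four phrases pair into a large antecedent (phrases 1–2, ending imperfect authentic cadence) and a large consequent (phrases 3–4, ending perfect authentic cadence). The antecedent spans measures 13-20.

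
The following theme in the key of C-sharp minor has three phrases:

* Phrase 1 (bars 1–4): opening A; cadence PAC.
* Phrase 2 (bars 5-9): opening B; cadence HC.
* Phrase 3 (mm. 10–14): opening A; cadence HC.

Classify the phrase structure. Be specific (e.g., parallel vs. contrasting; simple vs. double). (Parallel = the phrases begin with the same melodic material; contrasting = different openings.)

phrase group

The final phrase closes with a half cadence, which is not stronger than the preceding half cadence; the 3 phrases lack an overall antecedent–consequent design and so form a phrase group.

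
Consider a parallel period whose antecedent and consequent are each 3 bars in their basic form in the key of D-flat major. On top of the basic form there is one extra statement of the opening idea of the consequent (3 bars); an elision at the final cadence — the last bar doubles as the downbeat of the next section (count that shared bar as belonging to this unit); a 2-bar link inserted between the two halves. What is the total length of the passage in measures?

11 measures

Basic parallel period: 3 + 3 = 6 bars.
6 (basic form) + 3 (extra statement) + 2 (link) = 11.
The elision shares a bar with the next section but does not change this unit's count.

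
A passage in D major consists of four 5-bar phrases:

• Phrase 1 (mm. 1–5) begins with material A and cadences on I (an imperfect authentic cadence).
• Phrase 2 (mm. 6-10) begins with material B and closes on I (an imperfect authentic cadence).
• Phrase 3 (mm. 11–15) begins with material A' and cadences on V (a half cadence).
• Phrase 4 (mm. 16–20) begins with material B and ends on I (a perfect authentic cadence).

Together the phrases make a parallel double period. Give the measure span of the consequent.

measures 11–20

In a double period the first pair of phrases (ending imperfect authentic cadence) is the large antecedent and the second pair (ending perfect authentic cadence) is the large consequent; the consequent is measures 11–20.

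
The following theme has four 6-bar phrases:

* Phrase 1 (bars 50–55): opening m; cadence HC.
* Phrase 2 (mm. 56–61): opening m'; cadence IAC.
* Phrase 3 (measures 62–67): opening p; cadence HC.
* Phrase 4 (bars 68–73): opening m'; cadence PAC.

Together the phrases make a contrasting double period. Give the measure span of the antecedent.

measures 50–61

In a double period the first pair of phrases (ending imperfect authentic cadence) is the large antecedent and the second pair (ending perfect authentic cadence) is the large consequent; the antecedent is measures 50–61.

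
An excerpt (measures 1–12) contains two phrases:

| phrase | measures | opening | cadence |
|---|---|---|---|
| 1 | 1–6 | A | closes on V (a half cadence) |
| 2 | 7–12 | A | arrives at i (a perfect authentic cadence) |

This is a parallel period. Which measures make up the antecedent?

measures 1–6

The phrase ending with the weaker cadence (half cadence) is the antecedent; the one ending more conclusively (perfect authentic cadence) is the consequent. The antecedent is measures 1–6.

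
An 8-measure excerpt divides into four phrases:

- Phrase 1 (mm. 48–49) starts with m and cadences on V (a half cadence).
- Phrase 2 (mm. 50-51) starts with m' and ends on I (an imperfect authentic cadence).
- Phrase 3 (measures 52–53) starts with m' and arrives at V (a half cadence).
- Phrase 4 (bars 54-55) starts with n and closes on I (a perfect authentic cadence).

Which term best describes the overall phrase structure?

parallel double period

Four phrases in two halves: the first half (bars 48-51) ends with an imperfect authentic cadence, the second (measures 52-55) with a perfect authentic cadence — a large antecedent–consequent pair, i.e. a double period.
Phrase 3 begins with the same material as phrase 1, making it parallel.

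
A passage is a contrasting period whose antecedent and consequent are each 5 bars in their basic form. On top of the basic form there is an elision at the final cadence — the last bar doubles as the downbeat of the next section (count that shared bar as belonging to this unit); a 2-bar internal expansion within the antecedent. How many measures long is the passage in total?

Basic contrasting period: 5 + 5 = 10 bars.
10 (basic form) + 2 (internal expansion) = 12.
The elision shares a bar with the next section but does not change this unit's count.

12 measures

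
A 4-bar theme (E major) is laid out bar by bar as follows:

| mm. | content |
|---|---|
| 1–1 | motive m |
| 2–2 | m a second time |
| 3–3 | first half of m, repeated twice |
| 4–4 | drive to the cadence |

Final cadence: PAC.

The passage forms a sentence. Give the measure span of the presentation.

measures 1–2

The presentation of a sentence is the basic idea (bar 1) plus its repetition (m. 2); the presentation is therefore bars 1–2.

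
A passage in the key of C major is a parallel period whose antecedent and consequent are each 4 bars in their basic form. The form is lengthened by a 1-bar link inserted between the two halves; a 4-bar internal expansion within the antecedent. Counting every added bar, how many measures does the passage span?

Basic parallel period: 4 + 4 = 8 bars.
8 (basic form) + 1 (link) + 4 (internal expansion) = 13.

13 measures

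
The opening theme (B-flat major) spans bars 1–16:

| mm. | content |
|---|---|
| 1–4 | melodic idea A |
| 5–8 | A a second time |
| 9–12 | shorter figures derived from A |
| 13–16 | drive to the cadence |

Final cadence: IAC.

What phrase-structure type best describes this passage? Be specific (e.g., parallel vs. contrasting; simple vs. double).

sentence

Basic idea (bars 1–4) + its repetition (bars 5-8) form the presentation; fragmentation and cadence (measures 9-16) form the continuation — the 16-bar whole is a sentence.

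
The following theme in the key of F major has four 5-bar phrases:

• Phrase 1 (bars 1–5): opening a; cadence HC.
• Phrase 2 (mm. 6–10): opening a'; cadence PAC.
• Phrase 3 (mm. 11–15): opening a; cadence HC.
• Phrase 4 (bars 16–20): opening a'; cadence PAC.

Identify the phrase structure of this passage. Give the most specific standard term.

repeated period

The cadence pattern HC–PAC–HC–PAC is weak–strong twice, and phrases 3–4 restate phrases 1–2: a period heard twice, not a double period (which would end weakly at phrase 2).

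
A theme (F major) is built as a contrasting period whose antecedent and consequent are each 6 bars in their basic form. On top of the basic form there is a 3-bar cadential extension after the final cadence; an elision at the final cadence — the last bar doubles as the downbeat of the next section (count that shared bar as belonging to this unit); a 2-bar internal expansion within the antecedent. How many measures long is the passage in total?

Basic contrasting period: 6 + 6 = 12 bars.
12 (basic form) + 3 (cadential extension) + 2 (internal expansion) = 17.
The elision shares a bar with the next section but does not change this unit's count.

17 measures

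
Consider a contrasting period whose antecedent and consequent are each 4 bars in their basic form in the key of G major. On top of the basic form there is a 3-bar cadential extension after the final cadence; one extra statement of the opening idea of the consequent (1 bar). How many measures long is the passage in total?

Basic contrasting period: 4 + 4 = 8 bars.
8 (basic form) + 3 (cadential extension) + 1 (extra statement) = 12.

12 measures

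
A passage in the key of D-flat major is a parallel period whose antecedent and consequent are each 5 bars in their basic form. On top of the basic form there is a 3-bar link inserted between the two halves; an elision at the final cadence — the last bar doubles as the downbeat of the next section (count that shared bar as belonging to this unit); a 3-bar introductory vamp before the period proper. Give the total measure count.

16 measures

Basic parallel period: 5 + 5 = 10 bars.
10 (basic form) + 3 (link) + 3 (introduction) = 16.
The elision shares a bar with the next section but does not change this unit's count.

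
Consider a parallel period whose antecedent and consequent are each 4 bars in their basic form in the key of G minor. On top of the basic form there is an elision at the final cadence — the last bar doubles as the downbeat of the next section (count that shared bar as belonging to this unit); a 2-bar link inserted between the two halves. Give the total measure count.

Basic parallel period: 4 + 4 = 8 bars.
8 (basic form) + 2 (link) = 10.
The elision shares a bar with the next section but does not change this unit's count.

10 measures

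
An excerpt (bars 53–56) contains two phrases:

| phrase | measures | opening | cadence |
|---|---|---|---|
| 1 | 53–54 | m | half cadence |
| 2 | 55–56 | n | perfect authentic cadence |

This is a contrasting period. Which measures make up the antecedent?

measures 53–54

The phrase ending with the weaker cadence (half cadence) is the antecedent; the one ending more conclusively (perfect authentic cadence) is the consequent. The antecedent is measures 53–54.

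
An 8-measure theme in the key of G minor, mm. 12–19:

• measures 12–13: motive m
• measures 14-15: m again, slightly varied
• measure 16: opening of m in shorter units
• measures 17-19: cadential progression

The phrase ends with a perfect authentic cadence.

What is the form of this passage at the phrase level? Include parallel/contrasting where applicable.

sentence

Basic idea (measures 12-13) + its repetition (bars 14–15) form the presentation; fragmentation and cadence (measures 16–19) form the continuation — the 8-bar whole is a sentence.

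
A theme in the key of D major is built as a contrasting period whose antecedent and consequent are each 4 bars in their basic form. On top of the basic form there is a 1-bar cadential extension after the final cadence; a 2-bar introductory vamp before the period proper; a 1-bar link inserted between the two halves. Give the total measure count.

12 measures

Basic contrasting period: 4 + 4 = 8 bars.
8 (basic form) + 1 (cadential extension) + 2 (introduction) + 1 (link) = 12.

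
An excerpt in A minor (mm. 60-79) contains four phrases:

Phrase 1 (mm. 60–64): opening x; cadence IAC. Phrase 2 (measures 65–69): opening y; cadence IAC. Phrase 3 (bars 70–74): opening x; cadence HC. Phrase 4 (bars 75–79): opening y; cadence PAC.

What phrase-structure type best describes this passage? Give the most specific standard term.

Four phrases in two halves: the first half (mm. 60–69) ends with an imperfect authentic cadence, the second (mm. 70–79) with a perfect authentic cadence — a large antecedent–consequent pair, i.e. a double period.
Phrase 3 begins with the same material as phrase 1, making it parallel.

parallel double period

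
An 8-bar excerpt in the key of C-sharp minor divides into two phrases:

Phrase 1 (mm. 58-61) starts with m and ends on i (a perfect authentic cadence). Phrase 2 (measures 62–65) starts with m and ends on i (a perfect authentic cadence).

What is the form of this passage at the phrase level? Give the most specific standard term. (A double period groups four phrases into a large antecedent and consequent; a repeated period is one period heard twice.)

repeated phrase

Both phrases have the same opening (m) and the same cadence (perfect authentic cadence): the second is a restatement, not a consequent, so this is a repeated phrase rather than a period.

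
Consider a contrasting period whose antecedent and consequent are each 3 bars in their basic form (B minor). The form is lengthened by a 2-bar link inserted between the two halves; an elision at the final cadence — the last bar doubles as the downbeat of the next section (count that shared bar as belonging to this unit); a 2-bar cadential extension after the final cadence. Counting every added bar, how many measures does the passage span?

10 measures

Basic contrasting period: 3 + 3 = 6 bars.
6 (basic form) + 2 (link) + 2 (cadential extension) = 10.
The elision shares a bar with the next section but does not change this unit's count.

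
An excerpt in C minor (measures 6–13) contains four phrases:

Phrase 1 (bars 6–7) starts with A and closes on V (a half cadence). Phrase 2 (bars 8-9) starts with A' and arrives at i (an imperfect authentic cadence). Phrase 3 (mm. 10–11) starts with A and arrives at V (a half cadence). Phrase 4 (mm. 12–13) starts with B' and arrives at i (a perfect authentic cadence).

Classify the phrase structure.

Four phrases in two halves: the first half (bars 6-9) ends with an imperfect authentic cadence, the second (bars 10–13) with a perfect authentic cadence — a large antecedent–consequent pair, i.e. a double period.
Phrase 3 begins with the same material as phrase 1, making it parallel.

parallel double period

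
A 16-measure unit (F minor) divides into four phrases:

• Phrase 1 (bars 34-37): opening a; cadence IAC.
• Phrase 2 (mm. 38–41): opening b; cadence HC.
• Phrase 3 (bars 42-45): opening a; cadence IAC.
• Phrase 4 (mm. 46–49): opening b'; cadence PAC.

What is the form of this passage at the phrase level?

parallel double period

Four phrases in two halves: the first half (mm. 34–41) ends with a half cadence, the second (measures 42–49) with a perfect authentic cadence — a large antecedent–consequent pair, i.e. a double period.
Phrase 3 begins with the same material as phrase 1, making it parallel.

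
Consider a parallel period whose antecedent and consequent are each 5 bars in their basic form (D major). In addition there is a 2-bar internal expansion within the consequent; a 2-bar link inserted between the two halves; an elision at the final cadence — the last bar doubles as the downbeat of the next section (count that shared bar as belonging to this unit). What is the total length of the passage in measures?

Basic parallel period: 5 + 5 = 10 bars.
10 (basic form) + 2 (internal expansion) + 2 (link) = 14.
The elision shares a bar with the next section but does not change this unit's count.

14 measures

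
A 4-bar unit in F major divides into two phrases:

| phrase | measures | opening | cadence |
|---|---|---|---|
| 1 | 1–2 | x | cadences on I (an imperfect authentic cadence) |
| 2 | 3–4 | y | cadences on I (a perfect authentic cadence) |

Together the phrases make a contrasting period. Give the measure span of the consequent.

The phrase ending with the weaker cadence (imperfect authentic cadence) is the antecedent; the one ending more conclusively (perfect authentic cadence) is the consequent. The consequent is measures 3–4.

measures 3–4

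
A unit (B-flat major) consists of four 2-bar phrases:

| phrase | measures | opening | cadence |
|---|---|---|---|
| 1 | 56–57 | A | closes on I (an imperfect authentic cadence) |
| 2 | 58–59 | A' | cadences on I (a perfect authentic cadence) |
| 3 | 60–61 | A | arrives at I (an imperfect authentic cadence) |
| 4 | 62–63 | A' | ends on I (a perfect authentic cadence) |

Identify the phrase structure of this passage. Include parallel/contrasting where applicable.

repeated period

The cadence pattern IAC–PAC–IAC–PAC is weak–strong twice, and phrases 3–4 restate phrases 1–2: a period heard twice, not a double period (which would end weakly at phrase 2).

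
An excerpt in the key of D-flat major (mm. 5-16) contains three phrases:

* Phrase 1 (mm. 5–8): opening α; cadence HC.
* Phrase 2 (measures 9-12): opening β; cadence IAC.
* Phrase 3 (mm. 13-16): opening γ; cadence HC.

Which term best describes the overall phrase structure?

phrase group

The final phrase closes with a half cadence, which is not stronger than the preceding imperfect authentic cadence; the 3 phrases lack an overall antecedent–consequent design and so form a phrase group.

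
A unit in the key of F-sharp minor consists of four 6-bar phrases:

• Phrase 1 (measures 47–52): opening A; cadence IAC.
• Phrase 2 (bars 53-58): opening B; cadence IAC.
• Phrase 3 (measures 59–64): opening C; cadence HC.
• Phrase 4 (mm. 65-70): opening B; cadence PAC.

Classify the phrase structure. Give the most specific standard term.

contrasting double period

Four phrases in two halves: the first half (mm. 47–58) ends with an imperfect authentic cadence, the second (measures 59–70) with a perfect authentic cadence — a large antecedent–consequent pair, i.e. a double period.
Phrase 3 begins with different material from phrase 1, making it contrasting.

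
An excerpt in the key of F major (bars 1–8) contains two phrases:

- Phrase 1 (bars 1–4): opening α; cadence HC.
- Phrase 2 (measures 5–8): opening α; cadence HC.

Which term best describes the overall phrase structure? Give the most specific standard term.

repeated phrase

Both phrases have the same opening (α) and the same cadence (half cadence): the second is a restatement, not a consequent, so this is a repeated phrase rather than a period.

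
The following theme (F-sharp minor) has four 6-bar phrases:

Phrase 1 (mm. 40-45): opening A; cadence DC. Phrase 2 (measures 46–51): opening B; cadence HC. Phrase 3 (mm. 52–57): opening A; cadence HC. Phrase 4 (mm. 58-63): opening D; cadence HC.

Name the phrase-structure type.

Phrase 4 ends with a half cadence, no stronger than phrase 2's half cadence, so the four phrases do not form a double period; nor do phrases 3–4 duplicate 1–2, so it is not a repeated period. With no phrase reaching a conclusive cadence, the passage is a phrase group.

phrase group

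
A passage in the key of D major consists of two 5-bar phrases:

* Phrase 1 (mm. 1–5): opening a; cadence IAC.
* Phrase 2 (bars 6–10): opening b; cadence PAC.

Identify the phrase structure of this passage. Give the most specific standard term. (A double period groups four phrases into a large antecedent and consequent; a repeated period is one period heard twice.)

contrasting period

Phrase 1 ends with an imperfect authentic cadence (weaker) and phrase 2 with a perfect authentic cadence (stronger): antecedent + consequent = a period.
The two phrases open with different material (a / b), so the period is contrasting.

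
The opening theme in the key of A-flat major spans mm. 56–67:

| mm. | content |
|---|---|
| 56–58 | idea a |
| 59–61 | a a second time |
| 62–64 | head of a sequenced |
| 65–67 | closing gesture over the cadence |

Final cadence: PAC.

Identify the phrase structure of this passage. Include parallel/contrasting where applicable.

Basic idea (mm. 56–58) + its repetition (mm. 59–61) form the presentation; fragmentation and cadence (mm. 62–67) form the continuation — the 12-bar whole is a sentence.

sentence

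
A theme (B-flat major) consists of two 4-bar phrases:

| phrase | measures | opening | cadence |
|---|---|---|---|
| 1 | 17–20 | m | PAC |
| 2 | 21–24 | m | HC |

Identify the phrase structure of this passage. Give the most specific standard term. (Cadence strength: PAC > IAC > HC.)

The second phrase closes with a half cadence, which is not stronger than the first phrase's perfect authentic cadence; without a weak→strong cadential pair there is no antecedent–consequent relationship, so this is a phrase group rather than a period.

phrase group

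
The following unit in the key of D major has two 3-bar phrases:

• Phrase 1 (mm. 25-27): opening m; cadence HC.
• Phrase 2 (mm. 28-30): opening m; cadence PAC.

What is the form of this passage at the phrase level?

parallel period

Phrase 1 ends with a half cadence (weaker) and phrase 2 with a perfect authentic cadence (stronger): antecedent + consequent = a period.
The two phrases open with the same material (m / m), so the period is parallel.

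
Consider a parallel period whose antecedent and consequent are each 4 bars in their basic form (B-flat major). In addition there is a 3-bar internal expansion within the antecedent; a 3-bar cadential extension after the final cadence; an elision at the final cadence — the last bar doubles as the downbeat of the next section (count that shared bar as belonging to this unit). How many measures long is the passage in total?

Basic parallel period: 4 + 4 = 8 bars.
8 (basic form) + 3 (internal expansion) + 3 (cadential extension) = 14.
The elision shares a bar with the next section but does not change this unit's count.

14 measures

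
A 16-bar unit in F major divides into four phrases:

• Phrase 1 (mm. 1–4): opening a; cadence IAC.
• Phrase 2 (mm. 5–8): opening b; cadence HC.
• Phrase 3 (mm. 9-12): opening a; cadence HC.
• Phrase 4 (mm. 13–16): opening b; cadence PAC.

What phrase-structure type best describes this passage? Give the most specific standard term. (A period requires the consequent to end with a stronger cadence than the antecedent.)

parallel double period

Four phrases in two halves: the first half (measures 1–8) ends with a half cadence, the second (measures 9–16) with a perfect authentic cadence — a large antecedent–consequent pair, i.e. a double period.
Phrase 3 begins with the same material as phrase 1, making it parallel.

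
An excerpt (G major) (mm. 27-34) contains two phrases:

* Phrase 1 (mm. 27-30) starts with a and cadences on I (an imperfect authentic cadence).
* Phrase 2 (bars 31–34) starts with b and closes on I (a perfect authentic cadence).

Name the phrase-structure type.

Phrase 1 ends with an imperfect authentic cadence (weaker) and phrase 2 with a perfect authentic cadence (stronger): antecedent + consequent = a period.
The two phrases open with different material (a / b), so the period is contrasting.

contrasting period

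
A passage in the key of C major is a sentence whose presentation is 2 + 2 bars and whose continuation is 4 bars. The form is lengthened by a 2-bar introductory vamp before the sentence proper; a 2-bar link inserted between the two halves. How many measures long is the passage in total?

Basic sentence: 2 + 2 + 4 = 8 bars.
8 (basic form) + 2 (introduction) + 2 (link) = 12.

12 measures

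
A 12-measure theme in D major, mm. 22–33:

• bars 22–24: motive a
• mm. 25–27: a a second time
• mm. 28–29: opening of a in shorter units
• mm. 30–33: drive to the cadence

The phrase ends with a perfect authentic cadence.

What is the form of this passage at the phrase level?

sentence

Basic idea (mm. 22–24) + its repetition (mm. 25-27) form the presentation; fragmentation and cadence (mm. 28–33) form the continuation — the 12-bar whole is a sentence.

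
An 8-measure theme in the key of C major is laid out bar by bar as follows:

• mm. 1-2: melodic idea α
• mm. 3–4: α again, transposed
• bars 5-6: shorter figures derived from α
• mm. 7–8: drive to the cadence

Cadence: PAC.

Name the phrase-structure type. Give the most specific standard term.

Basic idea (bars 1–2) + its repetition (mm. 3–4) form the presentation; fragmentation and cadence (measures 5–8) form the continuation — the 8-bar whole is a sentence.

sentence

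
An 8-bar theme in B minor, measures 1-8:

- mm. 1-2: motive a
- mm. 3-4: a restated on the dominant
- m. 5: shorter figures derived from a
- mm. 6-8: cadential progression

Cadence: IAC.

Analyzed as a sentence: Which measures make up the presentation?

measures 1–4

The presentation of a sentence is the basic idea (measures 1–2) plus its repetition (bars 3–4); the presentation is therefore measures 1–4.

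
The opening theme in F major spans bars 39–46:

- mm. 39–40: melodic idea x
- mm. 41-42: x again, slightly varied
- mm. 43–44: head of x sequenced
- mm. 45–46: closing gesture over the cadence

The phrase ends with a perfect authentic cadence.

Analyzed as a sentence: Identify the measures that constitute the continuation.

measures 43–46

After the presentation (mm. 39–42), the continuation covers the fragmentation through the cadence: mm. 43-46.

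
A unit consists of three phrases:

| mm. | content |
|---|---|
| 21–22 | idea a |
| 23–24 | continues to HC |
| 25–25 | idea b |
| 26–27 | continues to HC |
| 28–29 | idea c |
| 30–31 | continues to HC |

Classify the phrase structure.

The final phrase closes with a half cadence, which is not stronger than the preceding half cadence; the 3 phrases lack an overall antecedent–consequent design and so form a phrase group.

phrase group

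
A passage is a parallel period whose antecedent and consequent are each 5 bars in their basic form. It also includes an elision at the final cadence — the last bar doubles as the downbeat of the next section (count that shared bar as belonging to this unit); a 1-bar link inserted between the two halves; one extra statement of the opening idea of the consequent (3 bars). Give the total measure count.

Basic parallel period: 5 + 5 = 10 bars.
10 (basic form) + 1 (link) + 3 (extra statement) = 14.
The elision shares a bar with the next section but does not change this unit's count.

14 measures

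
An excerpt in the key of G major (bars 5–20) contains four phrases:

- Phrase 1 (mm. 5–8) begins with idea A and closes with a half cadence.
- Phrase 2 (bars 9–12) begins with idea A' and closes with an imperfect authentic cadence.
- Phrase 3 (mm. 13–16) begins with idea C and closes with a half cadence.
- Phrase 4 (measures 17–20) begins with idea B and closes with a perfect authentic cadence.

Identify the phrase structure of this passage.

Four phrases in two halves: the first half (mm. 5–12) ends with an imperfect authentic cadence, the second (bars 13–20) with a perfect authentic cadence — a large antecedent–consequent pair, i.e. a double period.
Phrase 3 begins with different material from phrase 1, making it contrasting.

contrasting double period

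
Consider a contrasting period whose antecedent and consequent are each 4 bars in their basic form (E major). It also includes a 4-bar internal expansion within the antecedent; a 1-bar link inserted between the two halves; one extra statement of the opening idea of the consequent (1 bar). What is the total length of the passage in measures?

Basic contrasting period: 4 + 4 = 8 bars.
8 (basic form) + 4 (internal expansion) + 1 (link) + 1 (extra statement) = 14.

14 measures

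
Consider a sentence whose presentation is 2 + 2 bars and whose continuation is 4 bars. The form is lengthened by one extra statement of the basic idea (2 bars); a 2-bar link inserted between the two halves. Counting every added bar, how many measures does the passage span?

Basic sentence: 2 + 2 + 4 = 8 bars.
8 (basic form) + 2 (extra statement) + 2 (link) = 12.

12 measures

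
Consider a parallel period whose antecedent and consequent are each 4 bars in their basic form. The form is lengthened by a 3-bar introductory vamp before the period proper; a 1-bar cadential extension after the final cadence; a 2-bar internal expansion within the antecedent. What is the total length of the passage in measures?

14 measures

Basic parallel period: 4 + 4 = 8 bars.
8 (basic form) + 3 (introduction) + 1 (cadential extension) + 2 (internal expansion) = 14.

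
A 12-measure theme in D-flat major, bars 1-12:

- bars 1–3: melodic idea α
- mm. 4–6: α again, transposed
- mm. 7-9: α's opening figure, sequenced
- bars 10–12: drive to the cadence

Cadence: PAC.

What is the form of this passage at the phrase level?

Basic idea (bars 1-3) + its repetition (mm. 4–6) form the presentation; fragmentation and cadence (mm. 7–12) form the continuation — the 12-bar whole is a sentence.

sentence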